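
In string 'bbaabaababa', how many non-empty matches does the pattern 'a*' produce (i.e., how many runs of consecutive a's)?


Pattern 'a*' matches zero or more a's. We want non-empty runs of consecutive a's.
String: 'bbaabaababa'
Walking through the string to find runs of a's:
  Run 1: positions 2-3 -> 'aa'
  Run 2: positions 5-6 -> 'aa'
  Run 3: positions 8-8 -> 'a'
  Run 4: positions 10-10 -> 'a'
Non-empty runs found: ['aa', 'aa', 'a', 'a']
Count: 4

4


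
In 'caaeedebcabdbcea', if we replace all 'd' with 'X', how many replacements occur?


re.sub('d', 'X', text) replaces every occurrence of 'd' with 'X'.
Text: 'caaeedebcabdbcea'
Scanning for 'd':
  pos 5: 'd' -> replacement #1
  pos 11: 'd' -> replacement #2
Total replacements: 2

2


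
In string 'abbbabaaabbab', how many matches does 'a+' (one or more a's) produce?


Pattern 'a+' matches one or more consecutive a's.
String: 'abbbabaaabbab'
Scanning for runs of a:
  Match 1: 'a' (length 1)
  Match 2: 'a' (length 1)
  Match 3: 'aaa' (length 3)
  Match 4: 'a' (length 1)
Total matches: 4

4


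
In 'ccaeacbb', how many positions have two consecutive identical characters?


Looking for consecutive identical characters in 'ccaeacbb':
  pos 0-1: 'c' vs 'c' -> MATCH ('cc')
  pos 1-2: 'c' vs 'a' -> different
  pos 2-3: 'a' vs 'e' -> different
  pos 3-4: 'e' vs 'a' -> different
  pos 4-5: 'a' vs 'c' -> different
  pos 5-6: 'c' vs 'b' -> different
  pos 6-7: 'b' vs 'b' -> MATCH ('bb')
Consecutive identical pairs: ['cc', 'bb']
Count: 2

2


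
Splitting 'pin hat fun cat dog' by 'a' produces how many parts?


Splitting by 'a' breaks the string at each occurrence of the separator.
Text: 'pin hat fun cat dog'
Parts after split:
  Part 1: 'pin h'
  Part 2: 't fun c'
  Part 3: 't dog'
Total parts: 3

3


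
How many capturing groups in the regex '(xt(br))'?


To count capturing groups, count each '(' that starts a group.
Pattern: '(xt(br))'
Walking through the pattern:
  Position 0: '(' -> group #1
  Position 3: '(' -> group #2
Total capturing groups: 2

2


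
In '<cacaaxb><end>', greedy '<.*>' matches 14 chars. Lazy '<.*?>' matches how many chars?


Greedy '<.*>' tries to match as MUCH as possible.
Lazy '<.*?>' tries to match as LITTLE as possible.

String: '<cacaaxb><end>'
Greedy '<.*>' starts at first '<' and extends to the LAST '>': '<cacaaxb><end>' (14 chars)
Lazy '<.*?>' starts at first '<' and stops at the FIRST '>': '<cacaaxb>' (9 chars)

9


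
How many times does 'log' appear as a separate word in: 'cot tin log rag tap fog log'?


Scanning each word for exact match 'log':
  Word 1: 'cot' -> no
  Word 2: 'tin' -> no
  Word 3: 'log' -> MATCH
  Word 4: 'rag' -> no
  Word 5: 'tap' -> no
  Word 6: 'fog' -> no
  Word 7: 'log' -> MATCH
Total matches: 2

2


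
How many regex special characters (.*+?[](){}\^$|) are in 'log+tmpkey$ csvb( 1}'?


Regex special characters are: . * + ? [ ] ( ) { } \ ^ $ |
Scanning 'log+tmpkey$ csvb( 1}':
  pos 3: '+' -> SPECIAL
  pos 10: '$' -> SPECIAL
  pos 16: '(' -> SPECIAL
  pos 19: '}' -> SPECIAL
Special chars found: ['+', '$', '(', '}']
Total: 4

4


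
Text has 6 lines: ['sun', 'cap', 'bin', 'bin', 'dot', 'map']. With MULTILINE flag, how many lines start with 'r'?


With MULTILINE flag, ^ matches the start of each line.
Lines: ['sun', 'cap', 'bin', 'bin', 'dot', 'map']
Checking which lines start with 'r':
  Line 1: 'sun' -> no
  Line 2: 'cap' -> no
  Line 3: 'bin' -> no
  Line 4: 'bin' -> no
  Line 5: 'dot' -> no
  Line 6: 'map' -> no
Matching lines: []
Count: 0

0


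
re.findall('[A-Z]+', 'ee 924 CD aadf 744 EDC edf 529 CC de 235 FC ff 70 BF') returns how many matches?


Pattern '[A-Z]+' finds one or more uppercase letters.
Text: 'ee 924 CD aadf 744 EDC edf 529 CC de 235 FC ff 70 BF'
Scanning for matches:
  Match 1: 'CD'
  Match 2: 'EDC'
  Match 3: 'CC'
  Match 4: 'FC'
  Match 5: 'BF'
Total matches: 5

5


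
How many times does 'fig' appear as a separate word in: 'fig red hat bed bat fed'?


Scanning each word for exact match 'fig':
  Word 1: 'fig' -> MATCH
  Word 2: 'red' -> no
  Word 3: 'hat' -> no
  Word 4: 'bed' -> no
  Word 5: 'bat' -> no
  Word 6: 'fed' -> no
Total matches: 1

1


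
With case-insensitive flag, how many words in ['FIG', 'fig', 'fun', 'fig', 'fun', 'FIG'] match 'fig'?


Case-insensitive matching: compare each word's lowercase form to 'fig'.
  'FIG' -> lower='fig' -> MATCH
  'fig' -> lower='fig' -> MATCH
  'fun' -> lower='fun' -> no
  'fig' -> lower='fig' -> MATCH
  'fun' -> lower='fun' -> no
  'FIG' -> lower='fig' -> MATCH
Matches: ['FIG', 'fig', 'fig', 'FIG']
Count: 4

4


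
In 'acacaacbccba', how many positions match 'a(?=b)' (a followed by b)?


Lookahead 'a(?=b)' matches 'a' only when followed by 'b'.
String: 'acacaacbccba'
Checking each position where char is 'a':
  pos 0: 'a' -> no (next='c')
  pos 2: 'a' -> no (next='c')
  pos 4: 'a' -> no (next='a')
  pos 5: 'a' -> no (next='c')
Matching positions: []
Count: 0

0


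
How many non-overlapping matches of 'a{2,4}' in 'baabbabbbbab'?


Pattern 'a{2,4}' matches between 2 and 4 consecutive a's (greedy).
String: 'baabbabbbbab'
Finding runs of a's and applying greedy matching:
  Run at pos 1: 'aa' (length 2)
  Run at pos 5: 'a' (length 1)
  Run at pos 10: 'a' (length 1)
Matches: ['aa']
Count: 1

1


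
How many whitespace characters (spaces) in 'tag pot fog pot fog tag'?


\s matches whitespace characters (spaces, tabs, etc.).
Text: 'tag pot fog pot fog tag'
This text has 6 words separated by spaces.
Number of spaces = number of words - 1 = 6 - 1 = 5

5


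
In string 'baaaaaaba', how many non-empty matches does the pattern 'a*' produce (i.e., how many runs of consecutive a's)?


Pattern 'a*' matches zero or more a's. We want non-empty runs of consecutive a's.
String: 'baaaaaaba'
Walking through the string to find runs of a's:
  Run 1: positions 1-6 -> 'aaaaaa'
  Run 2: positions 8-8 -> 'a'
Non-empty runs found: ['aaaaaa', 'a']
Count: 2

2


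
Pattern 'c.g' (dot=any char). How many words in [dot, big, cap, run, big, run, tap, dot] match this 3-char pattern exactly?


Pattern 'c.g' means: starts with 'c', any single char, ends with 'g'.
Checking each word (must be exactly 3 chars):
  'dot' (len=3): no
  'big' (len=3): no
  'cap' (len=3): no
  'run' (len=3): no
  'big' (len=3): no
  'run' (len=3): no
  'tap' (len=3): no
  'dot' (len=3): no
Matching words: []
Total: 0

0


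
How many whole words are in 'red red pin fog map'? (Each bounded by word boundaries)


Word boundaries (\b) mark the start/end of each word.
Text: 'red red pin fog map'
Splitting by whitespace:
  Word 1: 'red'
  Word 2: 'red'
  Word 3: 'pin'
  Word 4: 'fog'
  Word 5: 'map'
Total whole words: 5

5


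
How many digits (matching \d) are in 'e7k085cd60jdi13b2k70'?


\d matches any digit 0-9.
Scanning 'e7k085cd60jdi13b2k70':
  pos 1: '7' -> DIGIT
  pos 3: '0' -> DIGIT
  pos 4: '8' -> DIGIT
  pos 5: '5' -> DIGIT
  pos 8: '6' -> DIGIT
  pos 9: '0' -> DIGIT
  pos 13: '1' -> DIGIT
  pos 14: '3' -> DIGIT
  pos 16: '2' -> DIGIT
  pos 18: '7' -> DIGIT
  pos 19: '0' -> DIGIT
Digits found: ['7', '0', '8', '5', '6', '0', '1', '3', '2', '7', '0']
Total: 11

11


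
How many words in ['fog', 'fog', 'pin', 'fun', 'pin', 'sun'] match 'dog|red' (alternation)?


Alternation 'dog|red' matches either 'dog' or 'red'.
Checking each word:
  'fog' -> no
  'fog' -> no
  'pin' -> no
  'fun' -> no
  'pin' -> no
  'sun' -> no
Matches: []
Count: 0

0


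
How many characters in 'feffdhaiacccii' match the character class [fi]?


Character class [fi] matches any of: {f, i}
Scanning string 'feffdhaiacccii' character by character:
  pos 0: 'f' -> MATCH
  pos 1: 'e' -> no
  pos 2: 'f' -> MATCH
  pos 3: 'f' -> MATCH
  pos 4: 'd' -> no
  pos 5: 'h' -> no
  pos 6: 'a' -> no
  pos 7: 'i' -> MATCH
  pos 8: 'a' -> no
  pos 9: 'c' -> no
  pos 10: 'c' -> no
  pos 11: 'c' -> no
  pos 12: 'i' -> MATCH
  pos 13: 'i' -> MATCH
Total matches: 6

6


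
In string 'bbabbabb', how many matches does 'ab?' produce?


Pattern 'ab?' matches 'a' optionally followed by 'b'.
String: 'bbabbabb'
Scanning left to right for 'a' then checking next char:
  Match 1: 'ab' (a followed by b)
  Match 2: 'ab' (a followed by b)
Total matches: 2

2


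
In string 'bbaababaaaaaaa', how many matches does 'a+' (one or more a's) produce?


Pattern 'a+' matches one or more consecutive a's.
String: 'bbaababaaaaaaa'
Scanning for runs of a:
  Match 1: 'aa' (length 2)
  Match 2: 'a' (length 1)
  Match 3: 'aaaaaaa' (length 7)
Total matches: 3

3


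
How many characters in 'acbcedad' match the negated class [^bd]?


Negated class [^bd] matches any char NOT in {b, d}
Scanning 'acbcedad':
  pos 0: 'a' -> MATCH
  pos 1: 'c' -> MATCH
  pos 2: 'b' -> no (excluded)
  pos 3: 'c' -> MATCH
  pos 4: 'e' -> MATCH
  pos 5: 'd' -> no (excluded)
  pos 6: 'a' -> MATCH
  pos 7: 'd' -> no (excluded)
Total matches: 5

5


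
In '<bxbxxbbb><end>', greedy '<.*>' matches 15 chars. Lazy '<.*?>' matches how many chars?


Greedy '<.*>' tries to match as MUCH as possible.
Lazy '<.*?>' tries to match as LITTLE as possible.

String: '<bxbxxbbb><end>'
Greedy '<.*>' starts at first '<' and extends to the LAST '>': '<bxbxxbbb><end>' (15 chars)
Lazy '<.*?>' starts at first '<' and stops at the FIRST '>': '<bxbxxbbb>' (10 chars)

10


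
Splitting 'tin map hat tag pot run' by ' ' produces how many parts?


Splitting by ' ' breaks the string at each occurrence of the separator.
Text: 'tin map hat tag pot run'
Parts after split:
  Part 1: 'tin'
  Part 2: 'map'
  Part 3: 'hat'
  Part 4: 'tag'
  Part 5: 'pot'
  Part 6: 'run'
Total parts: 6

6


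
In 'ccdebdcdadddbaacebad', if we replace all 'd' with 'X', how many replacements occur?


re.sub('d', 'X', text) replaces every occurrence of 'd' with 'X'.
Text: 'ccdebdcdadddbaacebad'
Scanning for 'd':
  pos 2: 'd' -> replacement #1
  pos 5: 'd' -> replacement #2
  pos 7: 'd' -> replacement #3
  pos 9: 'd' -> replacement #4
  pos 10: 'd' -> replacement #5
  pos 11: 'd' -> replacement #6
  pos 19: 'd' -> replacement #7
Total replacements: 7

7


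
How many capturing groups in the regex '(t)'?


To count capturing groups, count each '(' that starts a group.
Pattern: '(t)'
Walking through the pattern:
  Position 0: '(' -> group #1
Total capturing groups: 1

1


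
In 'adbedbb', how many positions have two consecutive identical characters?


Looking for consecutive identical characters in 'adbedbb':
  pos 0-1: 'a' vs 'd' -> different
  pos 1-2: 'd' vs 'b' -> different
  pos 2-3: 'b' vs 'e' -> different
  pos 3-4: 'e' vs 'd' -> different
  pos 4-5: 'd' vs 'b' -> different
  pos 5-6: 'b' vs 'b' -> MATCH ('bb')
Consecutive identical pairs: ['bb']
Count: 1

1


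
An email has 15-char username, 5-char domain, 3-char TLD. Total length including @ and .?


An email address has format: username@domain.tld
Username length: 15
'@' character: 1
Domain length: 5
'.' character: 1
TLD length: 3
Total = 15 + 1 + 5 + 1 + 3 = 25

25


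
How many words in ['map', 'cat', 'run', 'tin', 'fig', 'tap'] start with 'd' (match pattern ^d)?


Pattern ^d anchors to start of word. Check which words begin with 'd':
  'map' -> no
  'cat' -> no
  'run' -> no
  'tin' -> no
  'fig' -> no
  'tap' -> no
Matching words: []
Count: 0

0


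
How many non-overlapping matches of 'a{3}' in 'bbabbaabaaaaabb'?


Pattern 'a{3}' matches exactly 3 consecutive a's (greedy, non-overlapping).
String: 'bbabbaabaaaaabb'
Scanning for runs of a's:
  Run at pos 2: 'a' (length 1) -> 0 match(es)
  Run at pos 5: 'aa' (length 2) -> 0 match(es)
  Run at pos 8: 'aaaaa' (length 5) -> 1 match(es)
Matches found: ['aaa']
Total: 1

1


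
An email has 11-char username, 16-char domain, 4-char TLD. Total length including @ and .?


An email address has format: username@domain.tld
Username length: 11
'@' character: 1
Domain length: 16
'.' character: 1
TLD length: 4
Total = 11 + 1 + 16 + 1 + 4 = 33

33


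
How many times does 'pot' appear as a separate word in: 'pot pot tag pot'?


Scanning each word for exact match 'pot':
  Word 1: 'pot' -> MATCH
  Word 2: 'pot' -> MATCH
  Word 3: 'tag' -> no
  Word 4: 'pot' -> MATCH
Total matches: 3

3


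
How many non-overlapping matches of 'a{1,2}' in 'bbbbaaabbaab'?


Pattern 'a{1,2}' matches between 1 and 2 consecutive a's (greedy).
String: 'bbbbaaabbaab'
Finding runs of a's and applying greedy matching:
  Run at pos 4: 'aaa' (length 3)
  Run at pos 9: 'aa' (length 2)
Matches: ['aa', 'a', 'aa']
Count: 3

3


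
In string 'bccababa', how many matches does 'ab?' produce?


Pattern 'ab?' matches 'a' optionally followed by 'b'.
String: 'bccababa'
Scanning left to right for 'a' then checking next char:
  Match 1: 'ab' (a followed by b)
  Match 2: 'ab' (a followed by b)
  Match 3: 'a' (a not followed by b)
Total matches: 3

3


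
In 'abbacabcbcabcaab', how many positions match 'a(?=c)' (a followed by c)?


Lookahead 'a(?=c)' matches 'a' only when followed by 'c'.
String: 'abbacabcbcabcaab'
Checking each position where char is 'a':
  pos 0: 'a' -> no (next='b')
  pos 3: 'a' -> MATCH (next='c')
  pos 5: 'a' -> no (next='b')
  pos 10: 'a' -> no (next='b')
  pos 13: 'a' -> no (next='a')
  pos 14: 'a' -> no (next='b')
Matching positions: [3]
Count: 1

1


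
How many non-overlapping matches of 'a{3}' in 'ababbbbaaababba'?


Pattern 'a{3}' matches exactly 3 consecutive a's (greedy, non-overlapping).
String: 'ababbbbaaababba'
Scanning for runs of a's:
  Run at pos 0: 'a' (length 1) -> 0 match(es)
  Run at pos 2: 'a' (length 1) -> 0 match(es)
  Run at pos 7: 'aaa' (length 3) -> 1 match(es)
  Run at pos 11: 'a' (length 1) -> 0 match(es)
  Run at pos 14: 'a' (length 1) -> 0 match(es)
Matches found: ['aaa']
Total: 1

1


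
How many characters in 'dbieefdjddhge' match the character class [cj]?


Character class [cj] matches any of: {c, j}
Scanning string 'dbieefdjddhge' character by character:
  pos 0: 'd' -> no
  pos 1: 'b' -> no
  pos 2: 'i' -> no
  pos 3: 'e' -> no
  pos 4: 'e' -> no
  pos 5: 'f' -> no
  pos 6: 'd' -> no
  pos 7: 'j' -> MATCH
  pos 8: 'd' -> no
  pos 9: 'd' -> no
  pos 10: 'h' -> no
  pos 11: 'g' -> no
  pos 12: 'e' -> no
Total matches: 1

1


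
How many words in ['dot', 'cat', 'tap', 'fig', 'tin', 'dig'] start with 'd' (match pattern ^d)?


Pattern ^d anchors to start of word. Check which words begin with 'd':
  'dot' -> MATCH (starts with 'd')
  'cat' -> no
  'tap' -> no
  'fig' -> no
  'tin' -> no
  'dig' -> MATCH (starts with 'd')
Matching words: ['dot', 'dig']
Count: 2

2


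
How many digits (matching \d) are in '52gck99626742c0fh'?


\d matches any digit 0-9.
Scanning '52gck99626742c0fh':
  pos 0: '5' -> DIGIT
  pos 1: '2' -> DIGIT
  pos 5: '9' -> DIGIT
  pos 6: '9' -> DIGIT
  pos 7: '6' -> DIGIT
  pos 8: '2' -> DIGIT
  pos 9: '6' -> DIGIT
  pos 10: '7' -> DIGIT
  pos 11: '4' -> DIGIT
  pos 12: '2' -> DIGIT
  pos 14: '0' -> DIGIT
Digits found: ['5', '2', '9', '9', '6', '2', '6', '7', '4', '2', '0']
Total: 11

11


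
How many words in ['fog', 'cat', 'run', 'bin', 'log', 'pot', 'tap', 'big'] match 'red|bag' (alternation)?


Alternation 'red|bag' matches either 'red' or 'bag'.
Checking each word:
  'fog' -> no
  'cat' -> no
  'run' -> no
  'bin' -> no
  'log' -> no
  'pot' -> no
  'tap' -> no
  'big' -> no
Matches: []
Count: 0

0


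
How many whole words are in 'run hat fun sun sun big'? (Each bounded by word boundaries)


Word boundaries (\b) mark the start/end of each word.
Text: 'run hat fun sun sun big'
Splitting by whitespace:
  Word 1: 'run'
  Word 2: 'hat'
  Word 3: 'fun'
  Word 4: 'sun'
  Word 5: 'sun'
  Word 6: 'big'
Total whole words: 6

6


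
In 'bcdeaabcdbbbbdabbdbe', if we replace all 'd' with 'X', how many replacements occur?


re.sub('d', 'X', text) replaces every occurrence of 'd' with 'X'.
Text: 'bcdeaabcdbbbbdabbdbe'
Scanning for 'd':
  pos 2: 'd' -> replacement #1
  pos 8: 'd' -> replacement #2
  pos 13: 'd' -> replacement #3
  pos 17: 'd' -> replacement #4
Total replacements: 4

4


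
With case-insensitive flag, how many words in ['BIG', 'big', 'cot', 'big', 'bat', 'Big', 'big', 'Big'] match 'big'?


Case-insensitive matching: compare each word's lowercase form to 'big'.
  'BIG' -> lower='big' -> MATCH
  'big' -> lower='big' -> MATCH
  'cot' -> lower='cot' -> no
  'big' -> lower='big' -> MATCH
  'bat' -> lower='bat' -> no
  'Big' -> lower='big' -> MATCH
  'big' -> lower='big' -> MATCH
  'Big' -> lower='big' -> MATCH
Matches: ['BIG', 'big', 'big', 'Big', 'big', 'Big']
Count: 6

6


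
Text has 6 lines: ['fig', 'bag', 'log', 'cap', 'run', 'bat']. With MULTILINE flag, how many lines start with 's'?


With MULTILINE flag, ^ matches the start of each line.
Lines: ['fig', 'bag', 'log', 'cap', 'run', 'bat']
Checking which lines start with 's':
  Line 1: 'fig' -> no
  Line 2: 'bag' -> no
  Line 3: 'log' -> no
  Line 4: 'cap' -> no
  Line 5: 'run' -> no
  Line 6: 'bat' -> no
Matching lines: []
Count: 0

0


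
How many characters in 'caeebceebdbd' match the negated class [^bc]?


Negated class [^bc] matches any char NOT in {b, c}
Scanning 'caeebceebdbd':
  pos 0: 'c' -> no (excluded)
  pos 1: 'a' -> MATCH
  pos 2: 'e' -> MATCH
  pos 3: 'e' -> MATCH
  pos 4: 'b' -> no (excluded)
  pos 5: 'c' -> no (excluded)
  pos 6: 'e' -> MATCH
  pos 7: 'e' -> MATCH
  pos 8: 'b' -> no (excluded)
  pos 9: 'd' -> MATCH
  pos 10: 'b' -> no (excluded)
  pos 11: 'd' -> MATCH
Total matches: 7

7


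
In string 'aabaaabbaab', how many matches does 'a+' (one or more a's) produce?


Pattern 'a+' matches one or more consecutive a's.
String: 'aabaaabbaab'
Scanning for runs of a:
  Match 1: 'aa' (length 2)
  Match 2: 'aaa' (length 3)
  Match 3: 'aa' (length 2)
Total matches: 3

3


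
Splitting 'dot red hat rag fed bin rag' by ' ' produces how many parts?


Splitting by ' ' breaks the string at each occurrence of the separator.
Text: 'dot red hat rag fed bin rag'
Parts after split:
  Part 1: 'dot'
  Part 2: 'red'
  Part 3: 'hat'
  Part 4: 'rag'
  Part 5: 'fed'
  Part 6: 'bin'
  Part 7: 'rag'
Total parts: 7

7


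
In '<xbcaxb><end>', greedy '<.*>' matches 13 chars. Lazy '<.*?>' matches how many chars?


Greedy '<.*>' tries to match as MUCH as possible.
Lazy '<.*?>' tries to match as LITTLE as possible.

String: '<xbcaxb><end>'
Greedy '<.*>' starts at first '<' and extends to the LAST '>': '<xbcaxb><end>' (13 chars)
Lazy '<.*?>' starts at first '<' and stops at the FIRST '>': '<xbcaxb>' (8 chars)

8


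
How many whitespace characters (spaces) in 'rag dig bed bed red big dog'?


\s matches whitespace characters (spaces, tabs, etc.).
Text: 'rag dig bed bed red big dog'
This text has 7 words separated by spaces.
Number of spaces = number of words - 1 = 7 - 1 = 6

6


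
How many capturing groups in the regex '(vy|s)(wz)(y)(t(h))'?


To count capturing groups, count each '(' that starts a group.
Pattern: '(vy|s)(wz)(y)(t(h))'
Walking through the pattern:
  Position 0: '(' -> group #1
  Position 6: '(' -> group #2
  Position 10: '(' -> group #3
  Position 13: '(' -> group #4
  Position 15: '(' -> group #5
Total capturing groups: 5

5


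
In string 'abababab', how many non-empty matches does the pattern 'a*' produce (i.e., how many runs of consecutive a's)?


Pattern 'a*' matches zero or more a's. We want non-empty runs of consecutive a's.
String: 'abababab'
Walking through the string to find runs of a's:
  Run 1: positions 0-0 -> 'a'
  Run 2: positions 2-2 -> 'a'
  Run 3: positions 4-4 -> 'a'
  Run 4: positions 6-6 -> 'a'
Non-empty runs found: ['a', 'a', 'a', 'a']
Count: 4

4


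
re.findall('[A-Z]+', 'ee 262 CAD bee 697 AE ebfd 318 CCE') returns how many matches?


Pattern '[A-Z]+' finds one or more uppercase letters.
Text: 'ee 262 CAD bee 697 AE ebfd 318 CCE'
Scanning for matches:
  Match 1: 'CAD'
  Match 2: 'AE'
  Match 3: 'CCE'
Total matches: 3

3


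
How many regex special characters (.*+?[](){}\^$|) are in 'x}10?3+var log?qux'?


Regex special characters are: . * + ? [ ] ( ) { } \ ^ $ |
Scanning 'x}10?3+var log?qux':
  pos 1: '}' -> SPECIAL
  pos 4: '?' -> SPECIAL
  pos 6: '+' -> SPECIAL
  pos 14: '?' -> SPECIAL
Special chars found: ['}', '?', '+', '?']
Total: 4

4


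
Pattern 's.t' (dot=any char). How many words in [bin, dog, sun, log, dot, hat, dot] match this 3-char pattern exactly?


Pattern 's.t' means: starts with 's', any single char, ends with 't'.
Checking each word (must be exactly 3 chars):
  'bin' (len=3): no
  'dog' (len=3): no
  'sun' (len=3): no
  'log' (len=3): no
  'dot' (len=3): no
  'hat' (len=3): no
  'dot' (len=3): no
Matching words: []
Total: 0

0


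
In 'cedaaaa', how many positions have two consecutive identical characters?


Looking for consecutive identical characters in 'cedaaaa':
  pos 0-1: 'c' vs 'e' -> different
  pos 1-2: 'e' vs 'd' -> different
  pos 2-3: 'd' vs 'a' -> different
  pos 3-4: 'a' vs 'a' -> MATCH ('aa')
  pos 4-5: 'a' vs 'a' -> MATCH ('aa')
  pos 5-6: 'a' vs 'a' -> MATCH ('aa')
Consecutive identical pairs: ['aa', 'aa', 'aa']
Count: 3

3


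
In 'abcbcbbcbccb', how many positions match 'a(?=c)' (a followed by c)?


Lookahead 'a(?=c)' matches 'a' only when followed by 'c'.
String: 'abcbcbbcbccb'
Checking each position where char is 'a':
  pos 0: 'a' -> no (next='b')
Matching positions: []
Count: 0

0


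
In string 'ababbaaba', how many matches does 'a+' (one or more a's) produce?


Pattern 'a+' matches one or more consecutive a's.
String: 'ababbaaba'
Scanning for runs of a:
  Match 1: 'a' (length 1)
  Match 2: 'a' (length 1)
  Match 3: 'aa' (length 2)
  Match 4: 'a' (length 1)
Total matches: 4

4


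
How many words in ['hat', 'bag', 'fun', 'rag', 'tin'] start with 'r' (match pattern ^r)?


Pattern ^r anchors to start of word. Check which words begin with 'r':
  'hat' -> no
  'bag' -> no
  'fun' -> no
  'rag' -> MATCH (starts with 'r')
  'tin' -> no
Matching words: ['rag']
Count: 1

1


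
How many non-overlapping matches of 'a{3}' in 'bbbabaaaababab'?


Pattern 'a{3}' matches exactly 3 consecutive a's (greedy, non-overlapping).
String: 'bbbabaaaababab'
Scanning for runs of a's:
  Run at pos 3: 'a' (length 1) -> 0 match(es)
  Run at pos 5: 'aaaa' (length 4) -> 1 match(es)
  Run at pos 10: 'a' (length 1) -> 0 match(es)
  Run at pos 12: 'a' (length 1) -> 0 match(es)
Matches found: ['aaa']
Total: 1

1


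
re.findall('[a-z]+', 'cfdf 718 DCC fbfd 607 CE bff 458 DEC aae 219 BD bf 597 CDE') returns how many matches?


Pattern '[a-z]+' finds one or more lowercase letters.
Text: 'cfdf 718 DCC fbfd 607 CE bff 458 DEC aae 219 BD bf 597 CDE'
Scanning for matches:
  Match 1: 'cfdf'
  Match 2: 'fbfd'
  Match 3: 'bff'
  Match 4: 'aae'
  Match 5: 'bf'
Total matches: 5

5


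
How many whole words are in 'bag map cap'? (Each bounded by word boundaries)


Word boundaries (\b) mark the start/end of each word.
Text: 'bag map cap'
Splitting by whitespace:
  Word 1: 'bag'
  Word 2: 'map'
  Word 3: 'cap'
Total whole words: 3

3


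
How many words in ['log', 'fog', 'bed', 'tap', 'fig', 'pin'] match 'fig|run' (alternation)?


Alternation 'fig|run' matches either 'fig' or 'run'.
Checking each word:
  'log' -> no
  'fog' -> no
  'bed' -> no
  'tap' -> no
  'fig' -> MATCH
  'pin' -> no
Matches: ['fig']
Count: 1

1


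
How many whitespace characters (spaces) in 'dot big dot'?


\s matches whitespace characters (spaces, tabs, etc.).
Text: 'dot big dot'
This text has 3 words separated by spaces.
Number of spaces = number of words - 1 = 3 - 1 = 2

2


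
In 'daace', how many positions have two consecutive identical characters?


Looking for consecutive identical characters in 'daace':
  pos 0-1: 'd' vs 'a' -> different
  pos 1-2: 'a' vs 'a' -> MATCH ('aa')
  pos 2-3: 'a' vs 'c' -> different
  pos 3-4: 'c' vs 'e' -> different
Consecutive identical pairs: ['aa']
Count: 1

1


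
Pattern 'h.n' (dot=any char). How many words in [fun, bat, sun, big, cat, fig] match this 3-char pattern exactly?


Pattern 'h.n' means: starts with 'h', any single char, ends with 'n'.
Checking each word (must be exactly 3 chars):
  'fun' (len=3): no
  'bat' (len=3): no
  'sun' (len=3): no
  'big' (len=3): no
  'cat' (len=3): no
  'fig' (len=3): no
Matching words: []
Total: 0

0


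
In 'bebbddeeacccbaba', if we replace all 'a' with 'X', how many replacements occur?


re.sub('a', 'X', text) replaces every occurrence of 'a' with 'X'.
Text: 'bebbddeeacccbaba'
Scanning for 'a':
  pos 8: 'a' -> replacement #1
  pos 13: 'a' -> replacement #2
  pos 15: 'a' -> replacement #3
Total replacements: 3

3


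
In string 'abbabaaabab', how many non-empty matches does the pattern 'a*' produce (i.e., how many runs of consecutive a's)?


Pattern 'a*' matches zero or more a's. We want non-empty runs of consecutive a's.
String: 'abbabaaabab'
Walking through the string to find runs of a's:
  Run 1: positions 0-0 -> 'a'
  Run 2: positions 3-3 -> 'a'
  Run 3: positions 5-7 -> 'aaa'
  Run 4: positions 9-9 -> 'a'
Non-empty runs found: ['a', 'a', 'aaa', 'a']
Count: 4

4


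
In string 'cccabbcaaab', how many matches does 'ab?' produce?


Pattern 'ab?' matches 'a' optionally followed by 'b'.
String: 'cccabbcaaab'
Scanning left to right for 'a' then checking next char:
  Match 1: 'ab' (a followed by b)
  Match 2: 'a' (a not followed by b)
  Match 3: 'a' (a not followed by b)
  Match 4: 'ab' (a followed by b)
Total matches: 4

4


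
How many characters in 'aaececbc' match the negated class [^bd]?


Negated class [^bd] matches any char NOT in {b, d}
Scanning 'aaececbc':
  pos 0: 'a' -> MATCH
  pos 1: 'a' -> MATCH
  pos 2: 'e' -> MATCH
  pos 3: 'c' -> MATCH
  pos 4: 'e' -> MATCH
  pos 5: 'c' -> MATCH
  pos 6: 'b' -> no (excluded)
  pos 7: 'c' -> MATCH
Total matches: 7

7


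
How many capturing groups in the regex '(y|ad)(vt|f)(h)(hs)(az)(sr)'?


To count capturing groups, count each '(' that starts a group.
Pattern: '(y|ad)(vt|f)(h)(hs)(az)(sr)'
Walking through the pattern:
  Position 0: '(' -> group #1
  Position 6: '(' -> group #2
  Position 12: '(' -> group #3
  Position 15: '(' -> group #4
  Position 19: '(' -> group #5
  Position 23: '(' -> group #6
Total capturing groups: 6

6


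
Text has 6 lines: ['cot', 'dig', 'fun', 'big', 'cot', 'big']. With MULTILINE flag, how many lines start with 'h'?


With MULTILINE flag, ^ matches the start of each line.
Lines: ['cot', 'dig', 'fun', 'big', 'cot', 'big']
Checking which lines start with 'h':
  Line 1: 'cot' -> no
  Line 2: 'dig' -> no
  Line 3: 'fun' -> no
  Line 4: 'big' -> no
  Line 5: 'cot' -> no
  Line 6: 'big' -> no
Matching lines: []
Count: 0

0


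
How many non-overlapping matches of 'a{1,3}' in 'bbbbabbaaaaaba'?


Pattern 'a{1,3}' matches between 1 and 3 consecutive a's (greedy).
String: 'bbbbabbaaaaaba'
Finding runs of a's and applying greedy matching:
  Run at pos 4: 'a' (length 1)
  Run at pos 7: 'aaaaa' (length 5)
  Run at pos 13: 'a' (length 1)
Matches: ['a', 'aaa', 'aa', 'a']
Count: 4

4


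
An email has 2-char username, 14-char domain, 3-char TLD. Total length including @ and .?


An email address has format: username@domain.tld
Username length: 2
'@' character: 1
Domain length: 14
'.' character: 1
TLD length: 3
Total = 2 + 1 + 14 + 1 + 3 = 21

21


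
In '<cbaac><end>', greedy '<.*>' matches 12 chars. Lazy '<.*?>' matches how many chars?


Greedy '<.*>' tries to match as MUCH as possible.
Lazy '<.*?>' tries to match as LITTLE as possible.

String: '<cbaac><end>'
Greedy '<.*>' starts at first '<' and extends to the LAST '>': '<cbaac><end>' (12 chars)
Lazy '<.*?>' starts at first '<' and stops at the FIRST '>': '<cbaac>' (7 chars)

7


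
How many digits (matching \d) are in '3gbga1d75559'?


\d matches any digit 0-9.
Scanning '3gbga1d75559':
  pos 0: '3' -> DIGIT
  pos 5: '1' -> DIGIT
  pos 7: '7' -> DIGIT
  pos 8: '5' -> DIGIT
  pos 9: '5' -> DIGIT
  pos 10: '5' -> DIGIT
  pos 11: '9' -> DIGIT
Digits found: ['3', '1', '7', '5', '5', '5', '9']
Total: 7

7


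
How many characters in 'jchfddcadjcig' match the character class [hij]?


Character class [hij] matches any of: {h, i, j}
Scanning string 'jchfddcadjcig' character by character:
  pos 0: 'j' -> MATCH
  pos 1: 'c' -> no
  pos 2: 'h' -> MATCH
  pos 3: 'f' -> no
  pos 4: 'd' -> no
  pos 5: 'd' -> no
  pos 6: 'c' -> no
  pos 7: 'a' -> no
  pos 8: 'd' -> no
  pos 9: 'j' -> MATCH
  pos 10: 'c' -> no
  pos 11: 'i' -> MATCH
  pos 12: 'g' -> no
Total matches: 4

4


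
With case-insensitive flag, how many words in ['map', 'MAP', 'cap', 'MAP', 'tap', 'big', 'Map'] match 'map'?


Case-insensitive matching: compare each word's lowercase form to 'map'.
  'map' -> lower='map' -> MATCH
  'MAP' -> lower='map' -> MATCH
  'cap' -> lower='cap' -> no
  'MAP' -> lower='map' -> MATCH
  'tap' -> lower='tap' -> no
  'big' -> lower='big' -> no
  'Map' -> lower='map' -> MATCH
Matches: ['map', 'MAP', 'MAP', 'Map']
Count: 4

4


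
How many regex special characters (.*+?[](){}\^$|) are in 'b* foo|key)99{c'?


Regex special characters are: . * + ? [ ] ( ) { } \ ^ $ |
Scanning 'b* foo|key)99{c':
  pos 1: '*' -> SPECIAL
  pos 6: '|' -> SPECIAL
  pos 10: ')' -> SPECIAL
  pos 13: '{' -> SPECIAL
Special chars found: ['*', '|', ')', '{']
Total: 4

4


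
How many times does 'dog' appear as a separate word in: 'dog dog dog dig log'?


Scanning each word for exact match 'dog':
  Word 1: 'dog' -> MATCH
  Word 2: 'dog' -> MATCH
  Word 3: 'dog' -> MATCH
  Word 4: 'dig' -> no
  Word 5: 'log' -> no
Total matches: 3

3


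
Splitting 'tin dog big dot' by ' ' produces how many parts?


Splitting by ' ' breaks the string at each occurrence of the separator.
Text: 'tin dog big dot'
Parts after split:
  Part 1: 'tin'
  Part 2: 'dog'
  Part 3: 'big'
  Part 4: 'dot'
Total parts: 4

4


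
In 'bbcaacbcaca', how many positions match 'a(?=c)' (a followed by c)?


Lookahead 'a(?=c)' matches 'a' only when followed by 'c'.
String: 'bbcaacbcaca'
Checking each position where char is 'a':
  pos 3: 'a' -> no (next='a')
  pos 4: 'a' -> MATCH (next='c')
  pos 8: 'a' -> MATCH (next='c')
Matching positions: [4, 8]
Count: 2

2


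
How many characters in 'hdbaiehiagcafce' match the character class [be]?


Character class [be] matches any of: {b, e}
Scanning string 'hdbaiehiagcafce' character by character:
  pos 0: 'h' -> no
  pos 1: 'd' -> no
  pos 2: 'b' -> MATCH
  pos 3: 'a' -> no
  pos 4: 'i' -> no
  pos 5: 'e' -> MATCH
  pos 6: 'h' -> no
  pos 7: 'i' -> no
  pos 8: 'a' -> no
  pos 9: 'g' -> no
  pos 10: 'c' -> no
  pos 11: 'a' -> no
  pos 12: 'f' -> no
  pos 13: 'c' -> no
  pos 14: 'e' -> MATCH
Total matches: 3

3


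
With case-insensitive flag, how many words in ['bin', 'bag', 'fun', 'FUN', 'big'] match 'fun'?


Case-insensitive matching: compare each word's lowercase form to 'fun'.
  'bin' -> lower='bin' -> no
  'bag' -> lower='bag' -> no
  'fun' -> lower='fun' -> MATCH
  'FUN' -> lower='fun' -> MATCH
  'big' -> lower='big' -> no
Matches: ['fun', 'FUN']
Count: 2

2


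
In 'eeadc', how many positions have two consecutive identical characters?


Looking for consecutive identical characters in 'eeadc':
  pos 0-1: 'e' vs 'e' -> MATCH ('ee')
  pos 1-2: 'e' vs 'a' -> different
  pos 2-3: 'a' vs 'd' -> different
  pos 3-4: 'd' vs 'c' -> different
Consecutive identical pairs: ['ee']
Count: 1

1


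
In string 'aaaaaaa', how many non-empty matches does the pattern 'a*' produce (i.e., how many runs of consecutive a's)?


Pattern 'a*' matches zero or more a's. We want non-empty runs of consecutive a's.
String: 'aaaaaaa'
Walking through the string to find runs of a's:
  Run 1: positions 0-6 -> 'aaaaaaa'
Non-empty runs found: ['aaaaaaa']
Count: 1

1


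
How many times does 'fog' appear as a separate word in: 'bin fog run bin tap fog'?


Scanning each word for exact match 'fog':
  Word 1: 'bin' -> no
  Word 2: 'fog' -> MATCH
  Word 3: 'run' -> no
  Word 4: 'bin' -> no
  Word 5: 'tap' -> no
  Word 6: 'fog' -> MATCH
Total matches: 2

2


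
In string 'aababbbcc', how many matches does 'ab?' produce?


Pattern 'ab?' matches 'a' optionally followed by 'b'.
String: 'aababbbcc'
Scanning left to right for 'a' then checking next char:
  Match 1: 'a' (a not followed by b)
  Match 2: 'ab' (a followed by b)
  Match 3: 'ab' (a followed by b)
Total matches: 3

3


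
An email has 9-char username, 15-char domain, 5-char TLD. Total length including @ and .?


An email address has format: username@domain.tld
Username length: 9
'@' character: 1
Domain length: 15
'.' character: 1
TLD length: 5
Total = 9 + 1 + 15 + 1 + 5 = 31

31


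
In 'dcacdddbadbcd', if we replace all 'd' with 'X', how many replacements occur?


re.sub('d', 'X', text) replaces every occurrence of 'd' with 'X'.
Text: 'dcacdddbadbcd'
Scanning for 'd':
  pos 0: 'd' -> replacement #1
  pos 4: 'd' -> replacement #2
  pos 5: 'd' -> replacement #3
  pos 6: 'd' -> replacement #4
  pos 9: 'd' -> replacement #5
  pos 12: 'd' -> replacement #6
Total replacements: 6

6


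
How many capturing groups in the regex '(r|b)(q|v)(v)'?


To count capturing groups, count each '(' that starts a group.
Pattern: '(r|b)(q|v)(v)'
Walking through the pattern:
  Position 0: '(' -> group #1
  Position 5: '(' -> group #2
  Position 10: '(' -> group #3
Total capturing groups: 3

3


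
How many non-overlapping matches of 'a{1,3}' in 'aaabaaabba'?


Pattern 'a{1,3}' matches between 1 and 3 consecutive a's (greedy).
String: 'aaabaaabba'
Finding runs of a's and applying greedy matching:
  Run at pos 0: 'aaa' (length 3)
  Run at pos 4: 'aaa' (length 3)
  Run at pos 9: 'a' (length 1)
Matches: ['aaa', 'aaa', 'a']
Count: 3

3


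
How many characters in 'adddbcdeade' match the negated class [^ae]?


Negated class [^ae] matches any char NOT in {a, e}
Scanning 'adddbcdeade':
  pos 0: 'a' -> no (excluded)
  pos 1: 'd' -> MATCH
  pos 2: 'd' -> MATCH
  pos 3: 'd' -> MATCH
  pos 4: 'b' -> MATCH
  pos 5: 'c' -> MATCH
  pos 6: 'd' -> MATCH
  pos 7: 'e' -> no (excluded)
  pos 8: 'a' -> no (excluded)
  pos 9: 'd' -> MATCH
  pos 10: 'e' -> no (excluded)
Total matches: 7

7


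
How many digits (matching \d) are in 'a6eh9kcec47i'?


\d matches any digit 0-9.
Scanning 'a6eh9kcec47i':
  pos 1: '6' -> DIGIT
  pos 4: '9' -> DIGIT
  pos 9: '4' -> DIGIT
  pos 10: '7' -> DIGIT
Digits found: ['6', '9', '4', '7']
Total: 4

4


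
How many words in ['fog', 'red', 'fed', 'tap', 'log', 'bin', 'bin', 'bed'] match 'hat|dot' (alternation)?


Alternation 'hat|dot' matches either 'hat' or 'dot'.
Checking each word:
  'fog' -> no
  'red' -> no
  'fed' -> no
  'tap' -> no
  'log' -> no
  'bin' -> no
  'bin' -> no
  'bed' -> no
Matches: []
Count: 0

0


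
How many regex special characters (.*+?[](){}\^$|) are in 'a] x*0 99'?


Regex special characters are: . * + ? [ ] ( ) { } \ ^ $ |
Scanning 'a] x*0 99':
  pos 1: ']' -> SPECIAL
  pos 4: '*' -> SPECIAL
Special chars found: [']', '*']
Total: 2

2


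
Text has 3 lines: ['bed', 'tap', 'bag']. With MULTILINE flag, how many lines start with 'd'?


With MULTILINE flag, ^ matches the start of each line.
Lines: ['bed', 'tap', 'bag']
Checking which lines start with 'd':
  Line 1: 'bed' -> no
  Line 2: 'tap' -> no
  Line 3: 'bag' -> no
Matching lines: []
Count: 0

0


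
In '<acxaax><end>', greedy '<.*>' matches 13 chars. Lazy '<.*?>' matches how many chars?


Greedy '<.*>' tries to match as MUCH as possible.
Lazy '<.*?>' tries to match as LITTLE as possible.

String: '<acxaax><end>'
Greedy '<.*>' starts at first '<' and extends to the LAST '>': '<acxaax><end>' (13 chars)
Lazy '<.*?>' starts at first '<' and stops at the FIRST '>': '<acxaax>' (8 chars)

8


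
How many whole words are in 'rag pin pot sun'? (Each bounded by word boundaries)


Word boundaries (\b) mark the start/end of each word.
Text: 'rag pin pot sun'
Splitting by whitespace:
  Word 1: 'rag'
  Word 2: 'pin'
  Word 3: 'pot'
  Word 4: 'sun'
Total whole words: 4

4


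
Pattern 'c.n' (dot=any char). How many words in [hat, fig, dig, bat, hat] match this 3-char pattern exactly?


Pattern 'c.n' means: starts with 'c', any single char, ends with 'n'.
Checking each word (must be exactly 3 chars):
  'hat' (len=3): no
  'fig' (len=3): no
  'dig' (len=3): no
  'bat' (len=3): no
  'hat' (len=3): no
Matching words: []
Total: 0

0


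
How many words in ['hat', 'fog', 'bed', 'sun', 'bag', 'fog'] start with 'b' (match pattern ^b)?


Pattern ^b anchors to start of word. Check which words begin with 'b':
  'hat' -> no
  'fog' -> no
  'bed' -> MATCH (starts with 'b')
  'sun' -> no
  'bag' -> MATCH (starts with 'b')
  'fog' -> no
Matching words: ['bed', 'bag']
Count: 2

2


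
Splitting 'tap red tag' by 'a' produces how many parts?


Splitting by 'a' breaks the string at each occurrence of the separator.
Text: 'tap red tag'
Parts after split:
  Part 1: 't'
  Part 2: 'p red t'
  Part 3: 'g'
Total parts: 3

3


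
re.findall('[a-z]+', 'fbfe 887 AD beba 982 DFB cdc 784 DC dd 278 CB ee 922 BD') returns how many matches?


Pattern '[a-z]+' finds one or more lowercase letters.
Text: 'fbfe 887 AD beba 982 DFB cdc 784 DC dd 278 CB ee 922 BD'
Scanning for matches:
  Match 1: 'fbfe'
  Match 2: 'beba'
  Match 3: 'cdc'
  Match 4: 'dd'
  Match 5: 'ee'
Total matches: 5

5


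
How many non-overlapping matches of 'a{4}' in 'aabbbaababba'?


Pattern 'a{4}' matches exactly 4 consecutive a's (greedy, non-overlapping).
String: 'aabbbaababba'
Scanning for runs of a's:
  Run at pos 0: 'aa' (length 2) -> 0 match(es)
  Run at pos 5: 'aa' (length 2) -> 0 match(es)
  Run at pos 8: 'a' (length 1) -> 0 match(es)
  Run at pos 11: 'a' (length 1) -> 0 match(es)
Matches found: []
Total: 0

0


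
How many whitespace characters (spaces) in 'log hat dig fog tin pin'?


\s matches whitespace characters (spaces, tabs, etc.).
Text: 'log hat dig fog tin pin'
This text has 6 words separated by spaces.
Number of spaces = number of words - 1 = 6 - 1 = 5

5


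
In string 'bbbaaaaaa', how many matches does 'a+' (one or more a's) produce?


Pattern 'a+' matches one or more consecutive a's.
String: 'bbbaaaaaa'
Scanning for runs of a:
  Match 1: 'aaaaaa' (length 6)
Total matches: 1

1


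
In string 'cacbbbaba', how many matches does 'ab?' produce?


Pattern 'ab?' matches 'a' optionally followed by 'b'.
String: 'cacbbbaba'
Scanning left to right for 'a' then checking next char:
  Match 1: 'a' (a not followed by b)
  Match 2: 'ab' (a followed by b)
  Match 3: 'a' (a not followed by b)
Total matches: 3

3


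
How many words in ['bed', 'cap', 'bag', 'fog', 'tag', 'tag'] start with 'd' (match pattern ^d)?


Pattern ^d anchors to start of word. Check which words begin with 'd':
  'bed' -> no
  'cap' -> no
  'bag' -> no
  'fog' -> no
  'tag' -> no
  'tag' -> no
Matching words: []
Count: 0

0


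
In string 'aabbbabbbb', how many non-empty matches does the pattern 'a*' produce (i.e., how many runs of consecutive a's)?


Pattern 'a*' matches zero or more a's. We want non-empty runs of consecutive a's.
String: 'aabbbabbbb'
Walking through the string to find runs of a's:
  Run 1: positions 0-1 -> 'aa'
  Run 2: positions 5-5 -> 'a'
Non-empty runs found: ['aa', 'a']
Count: 2

2


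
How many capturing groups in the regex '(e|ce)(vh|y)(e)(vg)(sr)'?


To count capturing groups, count each '(' that starts a group.
Pattern: '(e|ce)(vh|y)(e)(vg)(sr)'
Walking through the pattern:
  Position 0: '(' -> group #1
  Position 6: '(' -> group #2
  Position 12: '(' -> group #3
  Position 15: '(' -> group #4
  Position 19: '(' -> group #5
Total capturing groups: 5

5


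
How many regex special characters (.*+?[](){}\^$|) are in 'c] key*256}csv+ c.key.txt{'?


Regex special characters are: . * + ? [ ] ( ) { } \ ^ $ |
Scanning 'c] key*256}csv+ c.key.txt{':
  pos 1: ']' -> SPECIAL
  pos 6: '*' -> SPECIAL
  pos 10: '}' -> SPECIAL
  pos 14: '+' -> SPECIAL
  pos 17: '.' -> SPECIAL
  pos 21: '.' -> SPECIAL
  pos 25: '{' -> SPECIAL
Special chars found: [']', '*', '}', '+', '.', '.', '{']
Total: 7

7
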